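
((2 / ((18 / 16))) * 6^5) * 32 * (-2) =-884736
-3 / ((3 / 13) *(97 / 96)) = -1248 / 97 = -12.87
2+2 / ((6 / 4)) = 10 / 3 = 3.33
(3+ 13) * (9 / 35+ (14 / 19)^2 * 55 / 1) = 481.90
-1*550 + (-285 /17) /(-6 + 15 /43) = -753265 /1377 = -547.03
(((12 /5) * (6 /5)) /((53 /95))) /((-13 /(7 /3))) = -3192 /3445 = -0.93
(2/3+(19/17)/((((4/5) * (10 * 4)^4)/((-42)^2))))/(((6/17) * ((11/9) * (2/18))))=156898233/11264000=13.93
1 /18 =0.06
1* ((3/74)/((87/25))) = 25/2146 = 0.01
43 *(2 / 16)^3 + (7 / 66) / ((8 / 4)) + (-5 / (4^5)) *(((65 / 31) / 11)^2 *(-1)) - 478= -170699873791 / 357215232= -477.86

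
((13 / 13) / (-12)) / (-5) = 1 / 60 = 0.02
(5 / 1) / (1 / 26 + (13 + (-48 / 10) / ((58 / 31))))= 18850 / 39483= 0.48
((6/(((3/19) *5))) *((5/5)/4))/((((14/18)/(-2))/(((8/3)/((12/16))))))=-608/35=-17.37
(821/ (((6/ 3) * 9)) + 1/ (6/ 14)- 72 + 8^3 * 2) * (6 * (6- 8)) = -35998/ 3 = -11999.33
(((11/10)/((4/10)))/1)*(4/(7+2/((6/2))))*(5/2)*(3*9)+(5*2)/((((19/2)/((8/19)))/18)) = 1740735/16606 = 104.83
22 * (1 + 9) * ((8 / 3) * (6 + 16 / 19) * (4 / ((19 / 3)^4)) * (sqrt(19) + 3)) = 73.44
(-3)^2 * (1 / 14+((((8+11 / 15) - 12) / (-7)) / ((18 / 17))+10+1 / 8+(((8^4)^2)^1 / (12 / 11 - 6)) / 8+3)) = -1076503661 / 280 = -3844655.93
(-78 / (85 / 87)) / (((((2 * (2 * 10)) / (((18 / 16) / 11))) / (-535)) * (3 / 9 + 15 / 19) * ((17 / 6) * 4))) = 558735489 / 65105920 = 8.58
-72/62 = -36/31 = -1.16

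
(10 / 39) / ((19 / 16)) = 160 / 741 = 0.22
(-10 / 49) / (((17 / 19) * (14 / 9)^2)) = -7695 / 81634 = -0.09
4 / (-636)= -0.01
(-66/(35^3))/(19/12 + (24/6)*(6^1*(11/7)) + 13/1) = -792/26907125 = -0.00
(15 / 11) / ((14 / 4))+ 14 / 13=1468 / 1001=1.47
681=681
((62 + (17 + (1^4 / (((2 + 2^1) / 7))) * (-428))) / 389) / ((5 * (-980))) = 67 / 190610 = 0.00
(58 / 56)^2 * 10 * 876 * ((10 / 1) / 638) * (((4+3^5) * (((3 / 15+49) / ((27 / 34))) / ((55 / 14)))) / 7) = 1457842412 / 17787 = 81961.12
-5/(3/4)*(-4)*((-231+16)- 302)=-41360/3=-13786.67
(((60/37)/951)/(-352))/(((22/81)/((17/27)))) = -255/22707344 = -0.00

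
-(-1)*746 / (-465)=-746 / 465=-1.60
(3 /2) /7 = 0.21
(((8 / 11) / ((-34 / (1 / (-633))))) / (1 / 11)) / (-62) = -2 / 333591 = -0.00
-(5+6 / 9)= -17 / 3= -5.67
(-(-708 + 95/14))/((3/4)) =19634/21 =934.95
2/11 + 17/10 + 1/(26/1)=1373/715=1.92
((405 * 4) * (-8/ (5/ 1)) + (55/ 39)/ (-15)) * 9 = -303275/ 13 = -23328.85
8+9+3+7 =27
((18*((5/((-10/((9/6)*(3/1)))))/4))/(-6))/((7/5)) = 135/112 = 1.21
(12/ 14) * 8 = 48/ 7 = 6.86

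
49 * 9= 441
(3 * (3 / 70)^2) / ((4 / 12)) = 81 / 4900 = 0.02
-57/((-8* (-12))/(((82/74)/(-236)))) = 779/279424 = 0.00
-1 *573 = -573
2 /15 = 0.13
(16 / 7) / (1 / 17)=272 / 7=38.86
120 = 120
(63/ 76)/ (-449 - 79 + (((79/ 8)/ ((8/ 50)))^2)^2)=16515072/ 289072113107443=0.00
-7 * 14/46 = -49/23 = -2.13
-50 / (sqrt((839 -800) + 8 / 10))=-7.93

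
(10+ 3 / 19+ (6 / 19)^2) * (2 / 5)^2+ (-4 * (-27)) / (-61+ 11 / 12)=-1016948 / 6507025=-0.16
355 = 355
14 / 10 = 7 / 5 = 1.40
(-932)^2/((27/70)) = 60803680/27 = 2251988.15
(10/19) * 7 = 3.68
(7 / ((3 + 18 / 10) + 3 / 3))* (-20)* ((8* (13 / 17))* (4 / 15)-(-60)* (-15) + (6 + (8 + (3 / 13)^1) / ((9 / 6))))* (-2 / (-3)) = 91467040 / 6409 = 14271.66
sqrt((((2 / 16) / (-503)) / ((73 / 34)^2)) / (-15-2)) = sqrt(17102) / 73438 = 0.00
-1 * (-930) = 930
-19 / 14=-1.36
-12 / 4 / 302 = -3 / 302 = -0.01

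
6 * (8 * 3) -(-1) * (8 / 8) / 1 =145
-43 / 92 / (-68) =43 / 6256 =0.01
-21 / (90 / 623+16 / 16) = -13083 / 713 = -18.35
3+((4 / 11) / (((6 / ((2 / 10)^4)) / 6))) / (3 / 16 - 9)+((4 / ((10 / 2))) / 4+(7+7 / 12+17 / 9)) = 12.67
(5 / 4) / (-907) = -5 / 3628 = -0.00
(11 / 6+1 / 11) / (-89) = -127 / 5874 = -0.02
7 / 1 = 7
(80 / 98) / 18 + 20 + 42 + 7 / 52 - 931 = -19923781 / 22932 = -868.82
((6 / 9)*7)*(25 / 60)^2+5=5.81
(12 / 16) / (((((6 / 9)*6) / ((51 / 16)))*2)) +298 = 152729 / 512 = 298.30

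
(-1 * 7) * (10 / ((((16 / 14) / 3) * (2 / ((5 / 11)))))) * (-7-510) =172725 / 8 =21590.62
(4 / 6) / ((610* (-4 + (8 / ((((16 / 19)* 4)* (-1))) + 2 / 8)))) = -8 / 44835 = -0.00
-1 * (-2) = 2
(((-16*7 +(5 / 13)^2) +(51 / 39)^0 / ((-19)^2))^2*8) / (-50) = -186257750026384 / 93052452025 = -2001.64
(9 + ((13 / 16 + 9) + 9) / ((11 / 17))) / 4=6701 / 704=9.52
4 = 4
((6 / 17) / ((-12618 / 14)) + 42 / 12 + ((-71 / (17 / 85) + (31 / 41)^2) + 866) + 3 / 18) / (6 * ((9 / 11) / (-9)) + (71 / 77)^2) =61196129358595 / 36198685939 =1690.56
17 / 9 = 1.89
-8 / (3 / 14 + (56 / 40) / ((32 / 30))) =-896 / 171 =-5.24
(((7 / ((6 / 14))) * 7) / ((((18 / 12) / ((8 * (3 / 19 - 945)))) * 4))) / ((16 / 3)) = -513128 / 19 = -27006.74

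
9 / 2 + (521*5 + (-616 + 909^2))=1656549 / 2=828274.50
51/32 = 1.59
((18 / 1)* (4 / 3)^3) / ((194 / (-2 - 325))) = -6976 / 97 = -71.92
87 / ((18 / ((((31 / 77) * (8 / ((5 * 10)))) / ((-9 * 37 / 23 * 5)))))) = -41354 / 9615375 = -0.00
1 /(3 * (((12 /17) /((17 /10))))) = 289 /360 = 0.80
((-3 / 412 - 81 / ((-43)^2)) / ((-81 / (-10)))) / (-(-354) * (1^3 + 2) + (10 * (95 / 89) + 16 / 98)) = -282876265 / 48115820548872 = -0.00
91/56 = 13/8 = 1.62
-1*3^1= -3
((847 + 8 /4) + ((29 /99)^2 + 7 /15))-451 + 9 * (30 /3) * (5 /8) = 454.80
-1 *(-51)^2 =-2601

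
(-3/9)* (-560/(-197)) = -560/591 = -0.95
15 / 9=5 / 3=1.67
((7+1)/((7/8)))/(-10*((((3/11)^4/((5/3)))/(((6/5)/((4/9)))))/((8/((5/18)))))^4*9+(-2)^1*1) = -6022722992678130286592/1317470654648341197067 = -4.57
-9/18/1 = -1/2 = -0.50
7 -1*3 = 4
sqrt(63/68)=3 * sqrt(119)/34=0.96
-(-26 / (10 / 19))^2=-61009 / 25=-2440.36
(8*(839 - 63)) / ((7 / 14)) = 12416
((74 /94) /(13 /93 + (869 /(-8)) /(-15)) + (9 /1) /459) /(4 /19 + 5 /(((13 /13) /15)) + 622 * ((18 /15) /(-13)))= 1140345895 /160723229319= 0.01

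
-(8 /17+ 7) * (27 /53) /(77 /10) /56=-17145 /1942556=-0.01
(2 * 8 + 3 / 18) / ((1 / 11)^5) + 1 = 15621953 / 6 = 2603658.83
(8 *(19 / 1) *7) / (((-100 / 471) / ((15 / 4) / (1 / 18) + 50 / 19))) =-1757301 / 5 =-351460.20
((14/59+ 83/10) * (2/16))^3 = 1.22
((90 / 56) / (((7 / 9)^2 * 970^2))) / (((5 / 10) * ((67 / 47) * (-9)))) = -3807 / 8649129160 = -0.00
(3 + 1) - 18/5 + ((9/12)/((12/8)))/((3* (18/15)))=97/180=0.54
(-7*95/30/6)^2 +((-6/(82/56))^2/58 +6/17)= 15349445845/1074037968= 14.29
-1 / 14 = -0.07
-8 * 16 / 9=-128 / 9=-14.22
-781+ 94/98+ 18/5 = -190228/245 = -776.44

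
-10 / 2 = -5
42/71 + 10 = 752/71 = 10.59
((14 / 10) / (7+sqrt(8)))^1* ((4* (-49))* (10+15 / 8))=-45619 / 82+6517* sqrt(2) / 41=-331.54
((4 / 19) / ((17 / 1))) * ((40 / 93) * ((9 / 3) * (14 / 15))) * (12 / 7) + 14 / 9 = 142486 / 90117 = 1.58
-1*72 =-72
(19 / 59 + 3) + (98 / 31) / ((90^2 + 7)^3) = 3237414326343050 / 974527781907647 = 3.32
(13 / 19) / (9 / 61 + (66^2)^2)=793 / 21991719195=0.00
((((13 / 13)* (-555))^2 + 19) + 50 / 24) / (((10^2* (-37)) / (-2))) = 3696553 / 22200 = 166.51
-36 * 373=-13428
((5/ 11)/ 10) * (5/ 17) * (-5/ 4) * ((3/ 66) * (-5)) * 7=875/ 32912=0.03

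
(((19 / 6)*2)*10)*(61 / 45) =2318 / 27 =85.85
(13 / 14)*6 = 5.57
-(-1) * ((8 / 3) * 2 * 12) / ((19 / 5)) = 320 / 19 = 16.84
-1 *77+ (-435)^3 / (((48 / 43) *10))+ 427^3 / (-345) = -7599603.89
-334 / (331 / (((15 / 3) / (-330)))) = 167 / 10923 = 0.02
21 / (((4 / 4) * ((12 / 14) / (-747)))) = -36603 / 2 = -18301.50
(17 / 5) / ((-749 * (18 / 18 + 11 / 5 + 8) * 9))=-0.00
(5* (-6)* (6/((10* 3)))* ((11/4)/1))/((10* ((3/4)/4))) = -44/5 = -8.80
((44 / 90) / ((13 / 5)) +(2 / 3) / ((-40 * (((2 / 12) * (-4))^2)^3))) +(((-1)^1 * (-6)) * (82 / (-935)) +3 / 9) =-5452021 / 28005120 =-0.19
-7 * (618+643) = -8827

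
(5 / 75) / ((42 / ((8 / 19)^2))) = 32 / 113715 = 0.00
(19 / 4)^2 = 361 / 16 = 22.56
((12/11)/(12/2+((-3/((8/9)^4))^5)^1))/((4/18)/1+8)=-20752587082923245568/399863279083979798344103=-0.00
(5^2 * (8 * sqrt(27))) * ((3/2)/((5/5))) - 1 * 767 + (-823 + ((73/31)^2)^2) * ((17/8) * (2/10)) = -20385918247/18470420 + 900 * sqrt(3) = 455.14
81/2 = 40.50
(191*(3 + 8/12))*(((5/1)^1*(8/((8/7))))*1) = 73535/3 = 24511.67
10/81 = 0.12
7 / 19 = 0.37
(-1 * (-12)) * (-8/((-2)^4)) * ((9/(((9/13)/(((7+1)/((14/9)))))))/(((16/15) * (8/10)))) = -26325/56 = -470.09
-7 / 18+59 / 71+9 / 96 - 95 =-1931603 / 20448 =-94.46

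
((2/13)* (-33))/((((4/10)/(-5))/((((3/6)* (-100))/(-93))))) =13750/403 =34.12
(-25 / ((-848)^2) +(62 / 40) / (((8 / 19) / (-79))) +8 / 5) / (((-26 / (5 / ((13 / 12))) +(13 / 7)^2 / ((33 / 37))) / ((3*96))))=15133547184525 / 320911396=47158.02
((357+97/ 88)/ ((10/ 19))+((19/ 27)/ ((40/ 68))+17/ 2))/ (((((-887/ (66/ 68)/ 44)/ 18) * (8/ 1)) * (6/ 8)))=-180362083/ 1809480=-99.68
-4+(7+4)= 7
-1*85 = -85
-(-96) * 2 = 192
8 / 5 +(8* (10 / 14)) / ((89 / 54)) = 15784 / 3115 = 5.07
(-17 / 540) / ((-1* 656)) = 17 / 354240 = 0.00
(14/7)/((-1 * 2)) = -1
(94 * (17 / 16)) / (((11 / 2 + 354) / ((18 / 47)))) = 153 / 1438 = 0.11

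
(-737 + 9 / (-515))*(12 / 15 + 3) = -7211716 / 2575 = -2800.67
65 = 65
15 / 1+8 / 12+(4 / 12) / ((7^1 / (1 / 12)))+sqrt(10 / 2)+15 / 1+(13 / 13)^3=33.91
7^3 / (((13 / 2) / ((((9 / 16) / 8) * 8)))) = 3087 / 104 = 29.68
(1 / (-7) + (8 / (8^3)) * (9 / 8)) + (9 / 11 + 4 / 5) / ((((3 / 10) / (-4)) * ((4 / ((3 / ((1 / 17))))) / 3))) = -32540491 / 39424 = -825.40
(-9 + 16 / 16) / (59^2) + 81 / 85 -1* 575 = -169852594 / 295885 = -574.05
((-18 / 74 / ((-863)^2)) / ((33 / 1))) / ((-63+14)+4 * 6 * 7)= -3 / 36071396977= -0.00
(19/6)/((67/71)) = 1349/402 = 3.36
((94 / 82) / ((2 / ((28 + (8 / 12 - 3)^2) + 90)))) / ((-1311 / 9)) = -52217 / 107502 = -0.49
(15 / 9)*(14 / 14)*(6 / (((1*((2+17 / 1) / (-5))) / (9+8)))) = -44.74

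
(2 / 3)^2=0.44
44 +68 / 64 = 45.06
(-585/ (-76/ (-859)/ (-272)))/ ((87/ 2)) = 22780680/ 551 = 41344.25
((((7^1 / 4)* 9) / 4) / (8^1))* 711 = 44793 / 128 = 349.95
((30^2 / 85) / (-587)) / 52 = -45 / 129727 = -0.00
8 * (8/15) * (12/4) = 64/5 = 12.80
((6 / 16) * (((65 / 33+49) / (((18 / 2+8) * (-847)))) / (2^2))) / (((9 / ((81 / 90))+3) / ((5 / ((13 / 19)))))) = -79895 / 428283856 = -0.00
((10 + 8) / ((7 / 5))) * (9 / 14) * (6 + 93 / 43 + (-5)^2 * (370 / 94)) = 87225660 / 99029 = 880.81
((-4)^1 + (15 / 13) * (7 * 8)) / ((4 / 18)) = 3546 / 13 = 272.77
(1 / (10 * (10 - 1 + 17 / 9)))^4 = 6561 / 922368160000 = 0.00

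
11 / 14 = 0.79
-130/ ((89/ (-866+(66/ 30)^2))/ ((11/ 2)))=3078647/ 445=6918.31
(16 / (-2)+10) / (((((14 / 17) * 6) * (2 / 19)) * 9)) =323 / 756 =0.43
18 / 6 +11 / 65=3.17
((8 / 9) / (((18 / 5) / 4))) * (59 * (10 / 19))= 47200 / 1539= 30.67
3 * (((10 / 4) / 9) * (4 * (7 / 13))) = 70 / 39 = 1.79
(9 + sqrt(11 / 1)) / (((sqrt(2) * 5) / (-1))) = sqrt(2) * (-9 - sqrt(11)) / 10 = -1.74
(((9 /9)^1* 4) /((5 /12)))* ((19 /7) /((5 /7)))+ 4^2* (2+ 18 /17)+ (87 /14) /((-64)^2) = 2081853551 /24371200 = 85.42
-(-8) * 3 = 24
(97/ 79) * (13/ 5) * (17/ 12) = 21437/ 4740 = 4.52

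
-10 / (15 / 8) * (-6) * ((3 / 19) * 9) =45.47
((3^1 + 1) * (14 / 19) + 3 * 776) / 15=44288 / 285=155.40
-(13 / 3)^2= -169 / 9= -18.78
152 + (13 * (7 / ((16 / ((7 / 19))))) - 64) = 27389 / 304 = 90.10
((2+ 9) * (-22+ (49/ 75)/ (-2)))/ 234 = -36839/ 35100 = -1.05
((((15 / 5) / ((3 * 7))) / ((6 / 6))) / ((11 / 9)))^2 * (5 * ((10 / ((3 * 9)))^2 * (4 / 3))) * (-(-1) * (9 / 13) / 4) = 500 / 231231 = 0.00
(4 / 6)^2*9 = 4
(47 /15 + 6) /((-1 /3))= -137 /5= -27.40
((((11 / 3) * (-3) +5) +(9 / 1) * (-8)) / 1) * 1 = -78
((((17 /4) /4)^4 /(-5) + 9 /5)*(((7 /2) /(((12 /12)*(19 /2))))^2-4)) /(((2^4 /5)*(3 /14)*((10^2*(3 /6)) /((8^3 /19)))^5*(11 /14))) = -9677193697296384 /19204275642578125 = -0.50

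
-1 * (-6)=6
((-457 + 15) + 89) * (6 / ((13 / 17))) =-36006 / 13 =-2769.69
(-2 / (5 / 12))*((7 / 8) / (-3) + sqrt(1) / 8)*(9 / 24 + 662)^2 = 350992.51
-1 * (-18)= 18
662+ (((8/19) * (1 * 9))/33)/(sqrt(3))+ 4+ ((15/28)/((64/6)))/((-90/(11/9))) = 8 * sqrt(3)/209+ 10741237/16128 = 666.07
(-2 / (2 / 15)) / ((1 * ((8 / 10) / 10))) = -375 / 2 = -187.50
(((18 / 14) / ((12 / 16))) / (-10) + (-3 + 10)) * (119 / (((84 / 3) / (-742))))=-215339 / 10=-21533.90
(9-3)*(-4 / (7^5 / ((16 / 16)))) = -24 / 16807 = -0.00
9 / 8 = 1.12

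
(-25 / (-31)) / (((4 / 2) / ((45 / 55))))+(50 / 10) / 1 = 3635 / 682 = 5.33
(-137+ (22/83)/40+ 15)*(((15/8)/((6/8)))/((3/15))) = -1012545/664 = -1524.92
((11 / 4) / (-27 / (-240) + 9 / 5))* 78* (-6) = -11440 / 17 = -672.94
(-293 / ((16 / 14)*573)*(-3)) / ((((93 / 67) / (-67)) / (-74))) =340656743 / 71052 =4794.47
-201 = -201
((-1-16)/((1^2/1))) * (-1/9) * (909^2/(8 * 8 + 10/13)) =20289789/842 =24097.14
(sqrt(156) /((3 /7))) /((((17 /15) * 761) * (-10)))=-7 * sqrt(39) /12937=-0.00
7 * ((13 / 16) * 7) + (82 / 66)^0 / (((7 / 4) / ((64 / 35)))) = 160161 / 3920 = 40.86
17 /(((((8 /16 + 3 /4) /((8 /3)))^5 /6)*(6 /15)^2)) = 285212672 /10125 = 28169.15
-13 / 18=-0.72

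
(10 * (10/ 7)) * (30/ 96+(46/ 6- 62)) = -771.73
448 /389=1.15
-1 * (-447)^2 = -199809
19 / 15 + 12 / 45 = 23 / 15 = 1.53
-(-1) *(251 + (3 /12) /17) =17069 /68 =251.01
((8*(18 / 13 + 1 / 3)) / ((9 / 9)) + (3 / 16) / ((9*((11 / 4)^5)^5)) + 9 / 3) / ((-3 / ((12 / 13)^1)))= -283002519241307941147957854140 / 54931959132979047075207937257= -5.15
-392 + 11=-381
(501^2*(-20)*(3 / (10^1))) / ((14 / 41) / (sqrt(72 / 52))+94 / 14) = -7496056010646 / 33357535+63536887134*sqrt(26) / 33357535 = -215006.30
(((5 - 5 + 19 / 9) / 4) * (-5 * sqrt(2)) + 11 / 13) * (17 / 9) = 187 / 117 - 1615 * sqrt(2) / 324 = -5.45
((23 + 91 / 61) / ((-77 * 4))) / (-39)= 249 / 122122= 0.00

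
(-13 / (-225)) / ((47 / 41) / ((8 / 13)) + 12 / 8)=4264 / 248175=0.02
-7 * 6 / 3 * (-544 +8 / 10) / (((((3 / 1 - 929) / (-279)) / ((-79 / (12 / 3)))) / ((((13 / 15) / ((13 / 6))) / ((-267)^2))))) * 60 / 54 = -46560388 / 165034035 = -0.28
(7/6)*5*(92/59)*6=3220/59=54.58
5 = 5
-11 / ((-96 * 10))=11 / 960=0.01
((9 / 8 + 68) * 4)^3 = 21139047.12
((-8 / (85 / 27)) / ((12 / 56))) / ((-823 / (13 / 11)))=13104 / 769505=0.02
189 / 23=8.22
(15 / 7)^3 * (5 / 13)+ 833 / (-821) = 10140028 / 3660839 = 2.77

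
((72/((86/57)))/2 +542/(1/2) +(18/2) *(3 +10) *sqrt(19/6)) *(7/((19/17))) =4641 *sqrt(114)/38 +5668922/817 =8242.71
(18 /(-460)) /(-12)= 0.00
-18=-18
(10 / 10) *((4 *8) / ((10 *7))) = 16 / 35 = 0.46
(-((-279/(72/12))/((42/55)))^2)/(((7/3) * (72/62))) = -90117775/65856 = -1368.41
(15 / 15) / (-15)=-1 / 15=-0.07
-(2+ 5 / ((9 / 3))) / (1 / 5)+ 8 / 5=-251 / 15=-16.73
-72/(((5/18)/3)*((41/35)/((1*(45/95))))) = -244944/779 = -314.43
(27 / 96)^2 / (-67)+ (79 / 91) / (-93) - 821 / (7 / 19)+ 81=-1246866491839 / 580629504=-2147.44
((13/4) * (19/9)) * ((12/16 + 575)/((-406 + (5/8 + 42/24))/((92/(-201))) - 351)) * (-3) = -26166686/1172079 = -22.33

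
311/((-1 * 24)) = -311/24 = -12.96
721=721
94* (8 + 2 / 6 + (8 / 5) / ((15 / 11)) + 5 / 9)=212816 / 225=945.85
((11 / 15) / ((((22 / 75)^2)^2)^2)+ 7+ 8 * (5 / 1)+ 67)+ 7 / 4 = 67319387210447 / 4988715776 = 13494.33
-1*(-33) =33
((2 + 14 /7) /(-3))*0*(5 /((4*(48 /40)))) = 0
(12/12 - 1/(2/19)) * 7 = -119/2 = -59.50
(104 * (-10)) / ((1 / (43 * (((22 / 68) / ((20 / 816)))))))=-590304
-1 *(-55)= 55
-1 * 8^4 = -4096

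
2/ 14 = 0.14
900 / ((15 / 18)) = 1080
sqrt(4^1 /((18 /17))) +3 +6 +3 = sqrt(34) /3 +12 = 13.94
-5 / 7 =-0.71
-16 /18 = -0.89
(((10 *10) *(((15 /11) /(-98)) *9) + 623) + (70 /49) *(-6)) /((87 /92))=29847284 /46893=636.50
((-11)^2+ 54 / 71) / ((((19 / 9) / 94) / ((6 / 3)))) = 769860 / 71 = 10843.10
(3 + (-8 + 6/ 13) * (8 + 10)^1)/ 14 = -1725/ 182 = -9.48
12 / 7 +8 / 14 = 16 / 7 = 2.29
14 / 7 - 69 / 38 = 7 / 38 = 0.18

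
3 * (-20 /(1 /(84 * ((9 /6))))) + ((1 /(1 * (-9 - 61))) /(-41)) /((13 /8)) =-141031796 /18655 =-7560.00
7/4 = 1.75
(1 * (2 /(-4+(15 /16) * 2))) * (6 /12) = -0.47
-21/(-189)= 1/9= 0.11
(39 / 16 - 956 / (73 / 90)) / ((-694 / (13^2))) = 232171017 / 810592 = 286.42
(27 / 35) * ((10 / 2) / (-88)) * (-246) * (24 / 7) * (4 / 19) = 79704 / 10241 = 7.78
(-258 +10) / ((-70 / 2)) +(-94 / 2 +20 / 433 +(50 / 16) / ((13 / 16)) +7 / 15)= -21014768 / 591045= -35.56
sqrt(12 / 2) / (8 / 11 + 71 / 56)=616 * sqrt(6) / 1229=1.23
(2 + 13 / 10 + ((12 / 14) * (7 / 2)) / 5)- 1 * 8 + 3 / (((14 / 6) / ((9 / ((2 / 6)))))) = 2143 / 70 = 30.61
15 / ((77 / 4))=60 / 77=0.78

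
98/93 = 1.05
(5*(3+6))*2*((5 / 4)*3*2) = 675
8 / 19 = 0.42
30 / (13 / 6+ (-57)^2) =180 / 19507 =0.01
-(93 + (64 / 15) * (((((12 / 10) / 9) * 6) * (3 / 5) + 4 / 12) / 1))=-108529 / 1125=-96.47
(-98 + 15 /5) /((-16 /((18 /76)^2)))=405 /1216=0.33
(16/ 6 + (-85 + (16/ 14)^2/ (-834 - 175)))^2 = 149135850470161/ 21999712329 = 6778.99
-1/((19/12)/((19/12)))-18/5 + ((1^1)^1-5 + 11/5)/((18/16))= -31/5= -6.20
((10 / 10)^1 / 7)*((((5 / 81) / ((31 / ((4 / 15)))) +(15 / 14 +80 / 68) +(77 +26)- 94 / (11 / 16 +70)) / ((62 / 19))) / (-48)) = -1334545247279 / 14080472917056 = -0.09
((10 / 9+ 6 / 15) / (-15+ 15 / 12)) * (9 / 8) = -34 / 275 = -0.12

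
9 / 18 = 1 / 2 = 0.50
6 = 6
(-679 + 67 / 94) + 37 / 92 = -2931175 / 4324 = -677.89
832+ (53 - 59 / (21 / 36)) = 5487 / 7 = 783.86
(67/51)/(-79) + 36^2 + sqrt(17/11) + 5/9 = sqrt(187)/11 + 15671266/12087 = 1297.78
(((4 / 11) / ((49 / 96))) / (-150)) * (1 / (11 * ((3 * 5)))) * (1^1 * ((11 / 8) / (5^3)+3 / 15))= -1688 / 277921875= -0.00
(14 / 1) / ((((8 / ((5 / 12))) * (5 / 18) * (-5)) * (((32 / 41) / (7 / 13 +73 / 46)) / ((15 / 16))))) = -3282993 / 2449408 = -1.34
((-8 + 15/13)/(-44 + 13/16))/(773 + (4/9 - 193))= 1602/5865899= 0.00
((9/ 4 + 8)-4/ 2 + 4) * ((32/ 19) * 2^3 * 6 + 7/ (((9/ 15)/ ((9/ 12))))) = 333641/ 304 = 1097.50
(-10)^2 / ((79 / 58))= 5800 / 79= 73.42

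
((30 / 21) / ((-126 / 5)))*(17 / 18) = -425 / 7938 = -0.05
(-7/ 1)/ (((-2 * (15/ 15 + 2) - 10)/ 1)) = 7/ 16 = 0.44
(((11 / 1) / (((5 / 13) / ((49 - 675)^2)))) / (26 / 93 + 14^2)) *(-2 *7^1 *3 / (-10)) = 54721368702 / 228175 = 239821.93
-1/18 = -0.06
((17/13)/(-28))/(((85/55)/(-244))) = 671/91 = 7.37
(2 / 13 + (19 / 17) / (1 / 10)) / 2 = 1252 / 221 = 5.67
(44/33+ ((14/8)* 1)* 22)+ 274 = 1883/6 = 313.83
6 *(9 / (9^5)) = 2 / 2187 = 0.00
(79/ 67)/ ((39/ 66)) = 1738/ 871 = 2.00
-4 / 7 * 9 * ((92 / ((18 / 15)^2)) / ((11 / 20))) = -46000 / 77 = -597.40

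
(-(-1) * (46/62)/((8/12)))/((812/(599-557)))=207/3596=0.06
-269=-269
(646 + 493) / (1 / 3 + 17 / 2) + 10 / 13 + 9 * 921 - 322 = 5578635 / 689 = 8096.71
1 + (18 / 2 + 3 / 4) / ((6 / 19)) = 255 / 8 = 31.88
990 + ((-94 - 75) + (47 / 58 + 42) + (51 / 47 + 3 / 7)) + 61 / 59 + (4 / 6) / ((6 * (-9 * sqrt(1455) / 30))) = 975378669 / 1125838 - 2 * sqrt(1455) / 7857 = 866.35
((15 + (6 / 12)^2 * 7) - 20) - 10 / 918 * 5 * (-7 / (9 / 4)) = -3.08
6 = 6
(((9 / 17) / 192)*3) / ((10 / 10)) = 0.01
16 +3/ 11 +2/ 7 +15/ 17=22830/ 1309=17.44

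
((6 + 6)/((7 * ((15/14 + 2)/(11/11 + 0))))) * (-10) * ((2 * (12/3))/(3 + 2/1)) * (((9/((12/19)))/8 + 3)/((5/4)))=-7344/215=-34.16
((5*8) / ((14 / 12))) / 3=80 / 7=11.43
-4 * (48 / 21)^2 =-1024 / 49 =-20.90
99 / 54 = 11 / 6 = 1.83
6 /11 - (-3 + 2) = 17 /11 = 1.55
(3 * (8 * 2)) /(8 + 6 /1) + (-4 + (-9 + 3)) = -46 /7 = -6.57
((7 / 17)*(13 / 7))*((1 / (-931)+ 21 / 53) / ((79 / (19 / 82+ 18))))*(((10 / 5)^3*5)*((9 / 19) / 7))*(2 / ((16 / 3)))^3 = 230208255225 / 23126879359808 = 0.01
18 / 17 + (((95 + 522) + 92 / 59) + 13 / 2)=1255993 / 2006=626.12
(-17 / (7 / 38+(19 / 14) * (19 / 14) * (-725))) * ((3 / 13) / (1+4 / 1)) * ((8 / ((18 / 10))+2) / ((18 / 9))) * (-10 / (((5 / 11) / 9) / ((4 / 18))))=-80781008 / 969557355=-0.08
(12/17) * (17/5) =12/5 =2.40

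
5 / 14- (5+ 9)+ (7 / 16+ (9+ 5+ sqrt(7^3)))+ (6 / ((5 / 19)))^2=539.15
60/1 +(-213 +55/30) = -907/6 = -151.17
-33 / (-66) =1 / 2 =0.50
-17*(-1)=17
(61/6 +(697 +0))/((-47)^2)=4243/13254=0.32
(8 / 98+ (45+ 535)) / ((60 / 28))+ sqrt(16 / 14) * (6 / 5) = 12 * sqrt(14) / 35+ 28424 / 105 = 271.99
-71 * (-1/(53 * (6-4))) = 71/106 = 0.67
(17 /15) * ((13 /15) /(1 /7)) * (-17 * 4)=-105196 /225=-467.54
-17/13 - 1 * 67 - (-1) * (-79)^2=80245/13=6172.69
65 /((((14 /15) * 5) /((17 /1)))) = 3315 /14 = 236.79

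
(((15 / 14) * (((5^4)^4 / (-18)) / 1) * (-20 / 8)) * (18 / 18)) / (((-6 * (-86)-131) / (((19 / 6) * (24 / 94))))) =14495849609375 / 303996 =47684343.25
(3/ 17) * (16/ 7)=48/ 119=0.40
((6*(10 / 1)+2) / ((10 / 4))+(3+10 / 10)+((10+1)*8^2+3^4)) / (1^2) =4069 / 5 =813.80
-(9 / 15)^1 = -3 / 5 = -0.60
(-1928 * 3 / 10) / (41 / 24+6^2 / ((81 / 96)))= -23136 / 1775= -13.03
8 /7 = 1.14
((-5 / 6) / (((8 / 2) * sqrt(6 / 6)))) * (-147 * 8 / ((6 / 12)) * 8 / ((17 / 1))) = 3920 / 17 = 230.59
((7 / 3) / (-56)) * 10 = -5 / 12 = -0.42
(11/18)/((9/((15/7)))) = 55/378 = 0.15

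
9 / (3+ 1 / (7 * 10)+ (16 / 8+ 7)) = 630 / 841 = 0.75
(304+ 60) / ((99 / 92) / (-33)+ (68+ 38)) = 33488 / 9749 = 3.44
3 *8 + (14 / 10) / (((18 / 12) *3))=1094 / 45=24.31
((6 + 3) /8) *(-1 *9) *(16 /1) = -162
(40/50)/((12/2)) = 0.13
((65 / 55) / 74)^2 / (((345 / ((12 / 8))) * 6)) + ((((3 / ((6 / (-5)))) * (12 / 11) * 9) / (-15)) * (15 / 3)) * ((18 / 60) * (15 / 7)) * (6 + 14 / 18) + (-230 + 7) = -1199171058497 / 6400677360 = -187.35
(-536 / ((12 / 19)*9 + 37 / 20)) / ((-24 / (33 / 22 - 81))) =-674690 / 2863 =-235.66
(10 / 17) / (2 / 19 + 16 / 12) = 285 / 697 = 0.41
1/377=0.00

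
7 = 7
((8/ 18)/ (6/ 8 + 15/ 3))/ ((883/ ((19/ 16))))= 19/ 182781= 0.00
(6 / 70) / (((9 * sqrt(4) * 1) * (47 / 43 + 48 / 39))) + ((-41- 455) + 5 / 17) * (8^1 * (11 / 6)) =-33715743337 / 4637430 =-7270.35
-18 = -18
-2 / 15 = -0.13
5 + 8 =13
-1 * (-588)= 588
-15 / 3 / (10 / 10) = -5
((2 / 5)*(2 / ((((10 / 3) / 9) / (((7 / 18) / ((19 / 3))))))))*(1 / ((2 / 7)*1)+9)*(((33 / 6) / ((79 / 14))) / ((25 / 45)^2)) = 5.24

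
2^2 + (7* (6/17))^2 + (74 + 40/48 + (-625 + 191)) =-605275/1734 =-349.06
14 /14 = 1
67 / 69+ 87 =6070 / 69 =87.97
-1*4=-4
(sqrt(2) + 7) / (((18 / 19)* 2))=19* sqrt(2) / 36 + 133 / 36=4.44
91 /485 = 0.19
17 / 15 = 1.13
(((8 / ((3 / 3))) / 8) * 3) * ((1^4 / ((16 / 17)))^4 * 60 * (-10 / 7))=-18792225 / 57344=-327.71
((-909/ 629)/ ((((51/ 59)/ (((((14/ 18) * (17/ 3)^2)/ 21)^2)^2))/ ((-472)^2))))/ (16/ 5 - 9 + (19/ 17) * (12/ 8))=5447532530258410880/ 30145575669579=180707.53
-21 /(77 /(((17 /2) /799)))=-3 /1034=-0.00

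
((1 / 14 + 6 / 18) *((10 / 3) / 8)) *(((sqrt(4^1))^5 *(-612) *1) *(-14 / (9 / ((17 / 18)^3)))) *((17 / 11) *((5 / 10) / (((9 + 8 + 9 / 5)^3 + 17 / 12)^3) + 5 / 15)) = 43481348936963903331679284460 / 19501295474993280703363071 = 2229.66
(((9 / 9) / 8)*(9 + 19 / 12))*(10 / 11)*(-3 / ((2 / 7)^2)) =-44.20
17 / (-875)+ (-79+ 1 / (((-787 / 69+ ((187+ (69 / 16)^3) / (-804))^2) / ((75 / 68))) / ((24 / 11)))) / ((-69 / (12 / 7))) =20661364287463122661303 / 10603198166346999973375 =1.95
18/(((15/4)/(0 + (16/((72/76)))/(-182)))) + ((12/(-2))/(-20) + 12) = 32363/2730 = 11.85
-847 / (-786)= 847 / 786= 1.08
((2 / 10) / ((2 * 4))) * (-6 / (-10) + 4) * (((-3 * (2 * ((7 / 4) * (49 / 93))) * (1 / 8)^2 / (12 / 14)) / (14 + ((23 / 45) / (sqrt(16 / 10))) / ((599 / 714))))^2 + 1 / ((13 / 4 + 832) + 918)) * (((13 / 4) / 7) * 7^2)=4788838123719076417254983901 / 2940700441856250515905917747200 - 62077747158293724039 * sqrt(10) / 20966066176074793354526720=0.00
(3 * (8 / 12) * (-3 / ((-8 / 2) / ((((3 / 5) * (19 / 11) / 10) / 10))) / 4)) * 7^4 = 410571 / 44000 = 9.33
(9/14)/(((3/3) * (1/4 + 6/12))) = 6/7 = 0.86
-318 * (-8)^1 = 2544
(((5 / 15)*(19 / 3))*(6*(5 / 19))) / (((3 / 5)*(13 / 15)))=250 / 39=6.41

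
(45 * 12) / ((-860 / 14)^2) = 1323 / 9245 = 0.14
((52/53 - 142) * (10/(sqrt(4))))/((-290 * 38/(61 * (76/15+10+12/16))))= 61.73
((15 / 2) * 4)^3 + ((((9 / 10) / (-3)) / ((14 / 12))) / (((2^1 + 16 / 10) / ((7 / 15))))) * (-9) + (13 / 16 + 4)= 2160409 / 80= 27005.11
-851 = -851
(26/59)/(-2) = -13/59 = -0.22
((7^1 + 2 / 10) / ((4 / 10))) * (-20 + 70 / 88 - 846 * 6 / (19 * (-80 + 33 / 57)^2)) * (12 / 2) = -5785130943 / 2783099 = -2078.67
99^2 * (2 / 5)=19602 / 5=3920.40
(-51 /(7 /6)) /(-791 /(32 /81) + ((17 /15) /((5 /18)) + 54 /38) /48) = 4651200 /213023881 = 0.02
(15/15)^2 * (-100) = -100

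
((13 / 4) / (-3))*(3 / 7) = -13 / 28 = -0.46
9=9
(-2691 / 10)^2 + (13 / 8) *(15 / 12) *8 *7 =1813214 / 25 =72528.56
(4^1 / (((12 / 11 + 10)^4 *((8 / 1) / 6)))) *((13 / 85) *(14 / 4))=3996993 / 37660687520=0.00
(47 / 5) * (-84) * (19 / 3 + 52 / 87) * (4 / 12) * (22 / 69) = -1939784 / 3335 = -581.64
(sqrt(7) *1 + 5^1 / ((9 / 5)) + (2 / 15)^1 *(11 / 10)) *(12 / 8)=3 *sqrt(7) / 2 + 329 / 75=8.36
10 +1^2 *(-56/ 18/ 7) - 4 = 50/ 9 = 5.56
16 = 16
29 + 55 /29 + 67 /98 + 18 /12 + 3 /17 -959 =-22363181 /24157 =-925.74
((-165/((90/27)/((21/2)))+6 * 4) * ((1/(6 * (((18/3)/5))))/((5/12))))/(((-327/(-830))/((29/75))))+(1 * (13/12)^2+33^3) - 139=932263643/26160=35636.99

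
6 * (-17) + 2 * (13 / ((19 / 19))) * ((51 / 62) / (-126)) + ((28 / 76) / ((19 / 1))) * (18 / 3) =-47967341 / 470022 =-102.05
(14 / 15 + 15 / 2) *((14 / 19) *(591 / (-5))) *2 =-697774 / 475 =-1469.00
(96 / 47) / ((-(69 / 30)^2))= -9600 / 24863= -0.39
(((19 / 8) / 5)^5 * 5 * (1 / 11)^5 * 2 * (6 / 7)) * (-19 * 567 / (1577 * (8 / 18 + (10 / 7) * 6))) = -37906599591 / 38874052321280000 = -0.00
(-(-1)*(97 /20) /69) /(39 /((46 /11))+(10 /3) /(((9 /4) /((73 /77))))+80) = 67221 /86769310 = 0.00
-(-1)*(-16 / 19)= -16 / 19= -0.84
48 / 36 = 4 / 3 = 1.33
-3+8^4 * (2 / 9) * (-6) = -16393 / 3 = -5464.33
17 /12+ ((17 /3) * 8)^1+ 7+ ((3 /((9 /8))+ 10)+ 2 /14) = 5591 /84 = 66.56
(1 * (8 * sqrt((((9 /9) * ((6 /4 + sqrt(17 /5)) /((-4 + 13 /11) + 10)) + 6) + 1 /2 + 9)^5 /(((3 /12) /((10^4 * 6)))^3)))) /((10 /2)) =614400 * sqrt(2370) * (11 * sqrt(85) + 6205)^(5 /2) /493039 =191602190832.97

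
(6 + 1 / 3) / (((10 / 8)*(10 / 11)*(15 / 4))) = 1672 / 1125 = 1.49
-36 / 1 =-36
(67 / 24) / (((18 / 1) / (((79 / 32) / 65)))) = 5293 / 898560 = 0.01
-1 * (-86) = 86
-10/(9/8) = -80/9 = -8.89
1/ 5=0.20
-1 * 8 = -8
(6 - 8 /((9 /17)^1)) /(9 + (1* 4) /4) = -41 /45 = -0.91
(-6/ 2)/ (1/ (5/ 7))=-15/ 7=-2.14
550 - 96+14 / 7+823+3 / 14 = 17909 / 14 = 1279.21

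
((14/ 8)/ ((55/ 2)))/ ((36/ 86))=301/ 1980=0.15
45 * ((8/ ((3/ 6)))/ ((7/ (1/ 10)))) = 72/ 7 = 10.29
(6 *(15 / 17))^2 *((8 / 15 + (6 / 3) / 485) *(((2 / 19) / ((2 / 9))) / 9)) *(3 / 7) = 74520 / 219317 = 0.34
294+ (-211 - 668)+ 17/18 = -10513/18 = -584.06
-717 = -717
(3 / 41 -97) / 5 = -3974 / 205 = -19.39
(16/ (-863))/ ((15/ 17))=-272/ 12945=-0.02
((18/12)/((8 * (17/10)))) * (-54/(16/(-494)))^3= 4449112744635/8704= 511157254.67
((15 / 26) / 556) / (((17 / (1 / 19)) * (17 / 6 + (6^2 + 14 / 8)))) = 45 / 568485814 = 0.00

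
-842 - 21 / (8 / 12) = -1747 / 2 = -873.50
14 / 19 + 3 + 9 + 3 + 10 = 489 / 19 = 25.74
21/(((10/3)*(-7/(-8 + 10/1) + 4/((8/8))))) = 63/5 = 12.60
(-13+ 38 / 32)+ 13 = 1.19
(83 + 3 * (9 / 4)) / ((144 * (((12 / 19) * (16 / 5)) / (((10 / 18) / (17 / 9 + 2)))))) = 34105 / 774144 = 0.04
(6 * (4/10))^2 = 5.76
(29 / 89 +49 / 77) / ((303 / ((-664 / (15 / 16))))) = -3335936 / 1483185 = -2.25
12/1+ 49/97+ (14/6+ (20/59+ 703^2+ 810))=8499241793/17169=495034.18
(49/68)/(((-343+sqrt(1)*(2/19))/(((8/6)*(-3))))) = 931/110755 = 0.01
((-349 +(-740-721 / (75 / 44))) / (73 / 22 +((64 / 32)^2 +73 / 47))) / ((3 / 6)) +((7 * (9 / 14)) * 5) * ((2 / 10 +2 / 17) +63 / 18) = -11928159001 / 46782300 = -254.97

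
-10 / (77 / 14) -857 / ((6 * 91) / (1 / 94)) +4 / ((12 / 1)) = -282573 / 188188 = -1.50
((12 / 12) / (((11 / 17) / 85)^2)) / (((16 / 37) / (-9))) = -695312325 / 1936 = -359148.93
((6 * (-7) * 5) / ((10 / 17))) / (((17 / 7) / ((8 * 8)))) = -9408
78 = 78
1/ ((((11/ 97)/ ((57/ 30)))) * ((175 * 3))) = 1843/ 57750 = 0.03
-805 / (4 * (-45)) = 161 / 36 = 4.47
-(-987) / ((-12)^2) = 329 / 48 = 6.85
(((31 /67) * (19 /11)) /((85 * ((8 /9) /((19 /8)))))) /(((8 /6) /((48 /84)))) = 302157 /28064960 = 0.01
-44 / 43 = -1.02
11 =11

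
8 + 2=10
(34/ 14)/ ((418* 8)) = 17/ 23408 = 0.00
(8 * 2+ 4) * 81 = 1620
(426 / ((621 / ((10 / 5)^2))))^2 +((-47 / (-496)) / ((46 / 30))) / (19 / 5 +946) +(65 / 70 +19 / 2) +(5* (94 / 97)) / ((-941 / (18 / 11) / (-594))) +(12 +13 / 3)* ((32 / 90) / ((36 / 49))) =9953022859426552357 / 322443731960496720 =30.87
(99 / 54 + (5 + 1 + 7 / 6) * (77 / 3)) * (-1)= -1672 / 9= -185.78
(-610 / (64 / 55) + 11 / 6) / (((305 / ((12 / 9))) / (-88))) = 551639 / 2745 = 200.96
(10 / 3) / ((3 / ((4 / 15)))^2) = 32 / 1215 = 0.03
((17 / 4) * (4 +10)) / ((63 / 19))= 323 / 18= 17.94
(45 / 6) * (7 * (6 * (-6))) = -1890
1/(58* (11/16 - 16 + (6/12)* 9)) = -8/5017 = -0.00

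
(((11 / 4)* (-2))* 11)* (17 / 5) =-2057 / 10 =-205.70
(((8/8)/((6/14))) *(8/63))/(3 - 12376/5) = -40/333747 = -0.00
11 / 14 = 0.79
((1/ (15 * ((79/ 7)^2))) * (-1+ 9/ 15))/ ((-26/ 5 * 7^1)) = 7/ 1216995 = 0.00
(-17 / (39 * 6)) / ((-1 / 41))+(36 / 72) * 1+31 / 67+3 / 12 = 131423 / 31356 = 4.19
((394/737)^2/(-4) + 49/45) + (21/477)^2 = 23329916363/22886425815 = 1.02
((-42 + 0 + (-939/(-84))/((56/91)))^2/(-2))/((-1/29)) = 826642709/100352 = 8237.43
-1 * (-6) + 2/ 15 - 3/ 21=629/ 105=5.99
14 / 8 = 1.75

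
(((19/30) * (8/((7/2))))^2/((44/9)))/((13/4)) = 23104/175175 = 0.13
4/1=4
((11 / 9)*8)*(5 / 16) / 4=55 / 72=0.76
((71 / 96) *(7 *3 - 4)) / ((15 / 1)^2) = 1207 / 21600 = 0.06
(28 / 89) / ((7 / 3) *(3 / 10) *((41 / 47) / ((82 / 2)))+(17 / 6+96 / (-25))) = -24675 / 77786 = -0.32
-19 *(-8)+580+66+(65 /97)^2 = 7512607 /9409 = 798.45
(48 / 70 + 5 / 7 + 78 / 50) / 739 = 0.00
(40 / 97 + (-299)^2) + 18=8673683 / 97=89419.41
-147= -147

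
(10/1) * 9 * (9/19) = 810/19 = 42.63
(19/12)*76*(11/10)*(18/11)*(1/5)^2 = 8.66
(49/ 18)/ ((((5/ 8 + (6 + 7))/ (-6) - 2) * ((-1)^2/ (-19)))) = 7448/ 615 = 12.11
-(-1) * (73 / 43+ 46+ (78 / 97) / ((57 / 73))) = 3861607 / 79249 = 48.73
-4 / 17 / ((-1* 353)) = 4 / 6001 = 0.00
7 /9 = 0.78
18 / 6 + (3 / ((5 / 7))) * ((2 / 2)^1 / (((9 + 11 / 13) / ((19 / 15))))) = 11329 / 3200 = 3.54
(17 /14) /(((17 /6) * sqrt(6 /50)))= 5 * sqrt(3) /7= 1.24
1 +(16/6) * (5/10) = 7/3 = 2.33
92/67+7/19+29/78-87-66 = -14982139/99294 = -150.89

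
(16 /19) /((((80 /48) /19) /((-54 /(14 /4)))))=-148.11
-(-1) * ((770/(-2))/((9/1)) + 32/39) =-4909/117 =-41.96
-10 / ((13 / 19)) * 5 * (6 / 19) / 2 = -150 / 13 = -11.54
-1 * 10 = -10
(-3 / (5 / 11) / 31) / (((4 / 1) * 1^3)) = -33 / 620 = -0.05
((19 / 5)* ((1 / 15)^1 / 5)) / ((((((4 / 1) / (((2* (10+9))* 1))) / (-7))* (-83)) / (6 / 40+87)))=17689 / 5000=3.54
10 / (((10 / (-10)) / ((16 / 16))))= -10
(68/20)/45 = 17/225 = 0.08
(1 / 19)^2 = 1 / 361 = 0.00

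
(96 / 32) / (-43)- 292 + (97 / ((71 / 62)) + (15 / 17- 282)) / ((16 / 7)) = -313897779 / 830416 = -378.00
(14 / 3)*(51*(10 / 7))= 340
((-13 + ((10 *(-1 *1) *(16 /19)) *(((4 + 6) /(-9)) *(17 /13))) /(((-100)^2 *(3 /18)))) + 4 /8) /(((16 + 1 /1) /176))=-40731064 /314925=-129.34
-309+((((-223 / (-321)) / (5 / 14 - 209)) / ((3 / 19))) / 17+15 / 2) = -28835392309 / 95639382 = -301.50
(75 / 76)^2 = 5625 / 5776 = 0.97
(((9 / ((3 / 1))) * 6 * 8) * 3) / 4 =108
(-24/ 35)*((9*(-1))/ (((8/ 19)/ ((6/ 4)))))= 1539/ 70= 21.99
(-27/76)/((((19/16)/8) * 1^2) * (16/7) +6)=-378/6745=-0.06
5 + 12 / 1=17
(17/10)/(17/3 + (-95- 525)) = -51/18430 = -0.00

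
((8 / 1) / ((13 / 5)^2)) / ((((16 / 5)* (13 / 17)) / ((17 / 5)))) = 7225 / 4394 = 1.64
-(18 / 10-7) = 26 / 5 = 5.20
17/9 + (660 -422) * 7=15011/9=1667.89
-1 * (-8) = 8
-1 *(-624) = 624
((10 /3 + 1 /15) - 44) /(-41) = 203 /205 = 0.99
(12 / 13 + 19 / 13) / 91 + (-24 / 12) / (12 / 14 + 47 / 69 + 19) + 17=99332931 / 5867680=16.93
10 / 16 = 5 / 8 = 0.62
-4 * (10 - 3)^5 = -67228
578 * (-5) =-2890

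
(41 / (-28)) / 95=-0.02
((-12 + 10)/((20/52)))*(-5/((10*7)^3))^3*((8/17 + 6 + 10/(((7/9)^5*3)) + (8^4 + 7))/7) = 15307499181/1614170913380620000000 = 0.00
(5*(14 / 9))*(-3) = -70 / 3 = -23.33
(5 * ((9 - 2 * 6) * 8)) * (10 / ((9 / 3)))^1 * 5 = -2000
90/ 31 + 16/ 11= 4.36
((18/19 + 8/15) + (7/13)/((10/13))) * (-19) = -41.43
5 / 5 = 1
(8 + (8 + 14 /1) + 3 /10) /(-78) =-101 /260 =-0.39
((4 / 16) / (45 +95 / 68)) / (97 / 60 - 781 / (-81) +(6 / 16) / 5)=11016 / 23170951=0.00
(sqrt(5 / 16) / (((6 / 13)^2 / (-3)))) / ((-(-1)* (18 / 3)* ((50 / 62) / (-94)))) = 246233* sqrt(5) / 3600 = 152.94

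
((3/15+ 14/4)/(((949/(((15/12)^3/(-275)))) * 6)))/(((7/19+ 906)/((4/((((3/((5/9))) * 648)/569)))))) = -0.00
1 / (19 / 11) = 11 / 19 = 0.58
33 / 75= 11 / 25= 0.44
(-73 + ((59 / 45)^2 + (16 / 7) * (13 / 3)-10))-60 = -1862258 / 14175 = -131.38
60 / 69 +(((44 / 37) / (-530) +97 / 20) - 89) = -83.28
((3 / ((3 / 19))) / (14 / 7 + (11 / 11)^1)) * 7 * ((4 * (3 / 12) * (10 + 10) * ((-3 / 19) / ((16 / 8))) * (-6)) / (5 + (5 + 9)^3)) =420 / 2749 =0.15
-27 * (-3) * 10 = 810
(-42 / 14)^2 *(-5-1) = -54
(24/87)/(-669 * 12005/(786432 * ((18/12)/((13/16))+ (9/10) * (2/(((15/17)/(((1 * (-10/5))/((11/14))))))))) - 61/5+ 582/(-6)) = -125451632640/48272279292419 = -0.00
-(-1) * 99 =99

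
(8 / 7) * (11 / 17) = 88 / 119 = 0.74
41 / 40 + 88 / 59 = 2.52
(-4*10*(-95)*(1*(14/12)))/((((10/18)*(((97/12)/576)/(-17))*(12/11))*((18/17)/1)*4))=-202947360/97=-2092240.82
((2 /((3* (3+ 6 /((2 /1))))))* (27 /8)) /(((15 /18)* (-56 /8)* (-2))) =9 /280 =0.03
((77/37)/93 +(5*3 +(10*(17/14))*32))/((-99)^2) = 9721364/236076687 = 0.04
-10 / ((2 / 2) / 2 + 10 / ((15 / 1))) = -60 / 7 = -8.57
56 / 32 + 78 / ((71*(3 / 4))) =913 / 284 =3.21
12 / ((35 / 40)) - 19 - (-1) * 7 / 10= -321 / 70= -4.59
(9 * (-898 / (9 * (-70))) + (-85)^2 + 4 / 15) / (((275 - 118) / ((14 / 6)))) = 152000 / 1413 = 107.57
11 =11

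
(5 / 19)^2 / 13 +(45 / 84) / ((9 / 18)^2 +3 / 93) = 437674 / 229957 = 1.90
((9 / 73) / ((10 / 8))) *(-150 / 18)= -60 / 73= -0.82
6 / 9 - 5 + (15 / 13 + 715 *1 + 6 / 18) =9258 / 13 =712.15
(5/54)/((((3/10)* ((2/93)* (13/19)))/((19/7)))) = 279775/4914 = 56.93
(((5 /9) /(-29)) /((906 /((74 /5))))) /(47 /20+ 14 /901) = -666740 /5039918091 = -0.00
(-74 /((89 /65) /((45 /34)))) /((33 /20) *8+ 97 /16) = -8658000 /2331533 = -3.71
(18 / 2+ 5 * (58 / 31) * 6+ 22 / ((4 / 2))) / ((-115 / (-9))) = 4248 / 713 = 5.96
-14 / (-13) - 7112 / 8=-11543 / 13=-887.92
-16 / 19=-0.84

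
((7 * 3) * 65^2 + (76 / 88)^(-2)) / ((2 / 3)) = 96090627 / 722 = 133089.51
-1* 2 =-2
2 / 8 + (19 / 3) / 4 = 11 / 6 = 1.83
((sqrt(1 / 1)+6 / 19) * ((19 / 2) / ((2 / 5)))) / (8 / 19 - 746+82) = -2375 / 50432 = -0.05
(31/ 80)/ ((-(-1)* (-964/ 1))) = -0.00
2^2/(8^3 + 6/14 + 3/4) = 112/14369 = 0.01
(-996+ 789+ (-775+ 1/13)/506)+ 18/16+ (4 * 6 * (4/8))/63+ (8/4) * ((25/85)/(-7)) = -207.30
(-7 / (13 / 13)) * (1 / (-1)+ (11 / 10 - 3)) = 203 / 10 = 20.30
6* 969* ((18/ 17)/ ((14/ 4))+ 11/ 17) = 38646/ 7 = 5520.86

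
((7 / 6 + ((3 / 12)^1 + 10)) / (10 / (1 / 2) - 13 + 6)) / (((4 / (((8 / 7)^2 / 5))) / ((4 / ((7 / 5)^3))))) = 54800 / 655473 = 0.08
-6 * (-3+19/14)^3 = 36501/1372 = 26.60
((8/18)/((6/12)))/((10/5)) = 4/9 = 0.44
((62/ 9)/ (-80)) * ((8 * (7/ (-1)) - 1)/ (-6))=-589/ 720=-0.82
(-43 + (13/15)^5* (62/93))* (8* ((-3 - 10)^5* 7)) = 2021371141337912/2278125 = 887295974.25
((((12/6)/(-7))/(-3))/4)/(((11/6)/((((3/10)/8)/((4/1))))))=0.00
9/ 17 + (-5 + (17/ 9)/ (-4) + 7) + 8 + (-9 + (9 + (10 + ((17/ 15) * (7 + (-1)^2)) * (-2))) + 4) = 18127/ 3060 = 5.92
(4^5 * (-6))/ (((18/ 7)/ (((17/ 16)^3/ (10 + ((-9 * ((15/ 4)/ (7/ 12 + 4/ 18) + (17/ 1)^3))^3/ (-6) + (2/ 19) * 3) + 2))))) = -15936479881/ 80348789162174919768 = -0.00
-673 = -673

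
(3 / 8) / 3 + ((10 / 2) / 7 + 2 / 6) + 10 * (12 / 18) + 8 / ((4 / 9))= 1447 / 56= 25.84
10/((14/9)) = 45/7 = 6.43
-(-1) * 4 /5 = 4 /5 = 0.80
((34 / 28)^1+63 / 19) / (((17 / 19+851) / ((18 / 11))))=10845 / 1246322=0.01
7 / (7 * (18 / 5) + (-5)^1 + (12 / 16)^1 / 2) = 280 / 823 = 0.34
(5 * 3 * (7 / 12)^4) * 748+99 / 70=78658261 / 60480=1300.57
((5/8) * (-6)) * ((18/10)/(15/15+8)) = -3/4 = -0.75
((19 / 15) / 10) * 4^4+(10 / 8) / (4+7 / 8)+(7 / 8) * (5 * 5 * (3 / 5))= 45.81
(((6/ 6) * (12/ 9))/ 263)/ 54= 2/ 21303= 0.00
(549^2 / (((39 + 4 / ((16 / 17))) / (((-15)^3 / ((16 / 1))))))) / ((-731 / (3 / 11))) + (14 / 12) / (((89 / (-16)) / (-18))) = 273469605117 / 495229108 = 552.21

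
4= 4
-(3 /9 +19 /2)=-59 /6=-9.83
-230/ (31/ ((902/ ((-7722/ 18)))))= 18860/ 1209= 15.60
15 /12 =5 /4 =1.25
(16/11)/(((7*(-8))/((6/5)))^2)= 9/13475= 0.00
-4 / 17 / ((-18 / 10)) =20 / 153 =0.13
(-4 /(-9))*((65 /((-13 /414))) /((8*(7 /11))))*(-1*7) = 1265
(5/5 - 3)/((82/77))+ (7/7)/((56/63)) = -247/328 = -0.75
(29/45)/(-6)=-0.11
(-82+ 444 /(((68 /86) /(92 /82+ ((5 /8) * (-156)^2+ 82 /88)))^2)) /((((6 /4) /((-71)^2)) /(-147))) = -38178726447474702595381463 /470263112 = -81185883972703992.56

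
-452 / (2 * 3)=-226 / 3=-75.33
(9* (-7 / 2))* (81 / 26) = -5103 / 52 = -98.13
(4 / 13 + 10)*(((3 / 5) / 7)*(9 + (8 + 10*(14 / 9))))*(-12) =-157048 / 455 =-345.16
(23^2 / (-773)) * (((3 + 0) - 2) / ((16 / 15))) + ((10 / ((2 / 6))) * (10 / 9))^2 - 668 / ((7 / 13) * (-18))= 1179.39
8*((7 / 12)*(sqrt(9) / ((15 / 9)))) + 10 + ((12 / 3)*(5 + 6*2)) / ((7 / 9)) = 3704 / 35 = 105.83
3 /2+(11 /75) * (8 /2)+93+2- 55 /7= 93691 /1050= 89.23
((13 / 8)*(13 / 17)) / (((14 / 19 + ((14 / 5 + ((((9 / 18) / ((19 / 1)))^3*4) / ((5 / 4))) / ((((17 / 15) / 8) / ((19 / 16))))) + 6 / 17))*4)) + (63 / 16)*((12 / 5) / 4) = 46648219 / 19099680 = 2.44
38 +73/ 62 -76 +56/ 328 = -93169/ 2542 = -36.65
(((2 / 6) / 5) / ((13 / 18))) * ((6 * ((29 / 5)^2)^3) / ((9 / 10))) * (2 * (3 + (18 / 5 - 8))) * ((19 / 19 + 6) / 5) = -466341483664 / 5078125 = -91833.40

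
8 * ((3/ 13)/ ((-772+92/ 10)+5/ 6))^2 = 64800/ 88308225889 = 0.00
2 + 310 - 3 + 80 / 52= 4037 / 13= 310.54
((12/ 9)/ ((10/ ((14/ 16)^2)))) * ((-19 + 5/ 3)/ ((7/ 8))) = -91/ 45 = -2.02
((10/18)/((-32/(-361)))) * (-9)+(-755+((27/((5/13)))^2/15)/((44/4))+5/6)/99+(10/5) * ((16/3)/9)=-817236443/13068000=-62.54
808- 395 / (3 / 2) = 1634 / 3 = 544.67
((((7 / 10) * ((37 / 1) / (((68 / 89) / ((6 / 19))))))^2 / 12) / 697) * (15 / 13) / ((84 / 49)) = 11158320621 / 1210016088320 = 0.01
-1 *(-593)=593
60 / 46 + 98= 2284 / 23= 99.30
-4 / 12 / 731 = -1 / 2193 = -0.00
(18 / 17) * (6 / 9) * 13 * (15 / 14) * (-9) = -10530 / 119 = -88.49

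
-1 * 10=-10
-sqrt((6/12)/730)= -sqrt(365)/730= -0.03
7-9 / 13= 82 / 13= 6.31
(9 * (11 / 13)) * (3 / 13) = 297 / 169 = 1.76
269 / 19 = 14.16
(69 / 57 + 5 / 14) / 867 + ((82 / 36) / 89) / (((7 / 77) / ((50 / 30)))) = 43504726 / 92364111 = 0.47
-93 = -93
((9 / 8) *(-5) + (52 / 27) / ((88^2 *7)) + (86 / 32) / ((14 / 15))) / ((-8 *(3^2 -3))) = 2009179 / 35126784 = 0.06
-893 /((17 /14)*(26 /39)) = -18753 /17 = -1103.12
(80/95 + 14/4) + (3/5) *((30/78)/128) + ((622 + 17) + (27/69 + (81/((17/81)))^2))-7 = 31436008909247/210151552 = 149587.33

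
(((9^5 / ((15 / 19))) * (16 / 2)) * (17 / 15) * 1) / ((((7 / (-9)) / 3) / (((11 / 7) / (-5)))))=822077.77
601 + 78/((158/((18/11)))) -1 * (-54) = 569897/869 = 655.81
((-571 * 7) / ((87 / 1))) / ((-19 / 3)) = 3997 / 551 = 7.25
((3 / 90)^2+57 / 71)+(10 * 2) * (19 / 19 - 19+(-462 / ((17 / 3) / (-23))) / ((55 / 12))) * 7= 59484616507 / 1086300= 54758.92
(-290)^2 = 84100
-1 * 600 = -600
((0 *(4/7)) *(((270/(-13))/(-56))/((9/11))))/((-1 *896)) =0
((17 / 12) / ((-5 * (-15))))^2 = 289 / 810000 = 0.00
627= 627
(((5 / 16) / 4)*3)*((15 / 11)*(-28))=-1575 / 176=-8.95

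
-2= -2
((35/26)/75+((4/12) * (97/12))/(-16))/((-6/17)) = 95761/224640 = 0.43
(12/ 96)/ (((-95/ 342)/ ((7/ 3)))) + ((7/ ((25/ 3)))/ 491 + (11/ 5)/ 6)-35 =-35.68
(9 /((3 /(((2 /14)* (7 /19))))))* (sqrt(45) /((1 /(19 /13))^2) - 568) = -1704 /19 + 171* sqrt(5) /169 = -87.42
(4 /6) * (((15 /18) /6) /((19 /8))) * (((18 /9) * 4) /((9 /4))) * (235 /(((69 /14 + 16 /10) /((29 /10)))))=30531200 /2109969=14.47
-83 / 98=-0.85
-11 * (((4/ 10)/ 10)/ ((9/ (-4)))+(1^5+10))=-27181/ 225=-120.80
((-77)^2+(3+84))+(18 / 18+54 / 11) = 66241 / 11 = 6021.91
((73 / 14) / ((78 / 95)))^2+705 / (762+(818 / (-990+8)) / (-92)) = 1693449585878065 / 41046367379472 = 41.26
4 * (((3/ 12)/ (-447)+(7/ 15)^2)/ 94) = 29129/ 3151350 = 0.01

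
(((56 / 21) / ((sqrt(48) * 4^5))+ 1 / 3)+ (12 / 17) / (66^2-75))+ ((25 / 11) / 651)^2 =sqrt(3) / 4608+ 414886816072 / 1243999603539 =0.33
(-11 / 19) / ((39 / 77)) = -847 / 741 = -1.14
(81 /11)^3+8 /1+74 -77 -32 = 495504 /1331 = 372.28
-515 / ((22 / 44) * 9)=-1030 / 9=-114.44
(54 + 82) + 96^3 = 884872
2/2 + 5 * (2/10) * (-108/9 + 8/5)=-47/5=-9.40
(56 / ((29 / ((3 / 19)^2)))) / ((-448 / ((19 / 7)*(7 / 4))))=-9 / 17632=-0.00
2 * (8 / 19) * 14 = 224 / 19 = 11.79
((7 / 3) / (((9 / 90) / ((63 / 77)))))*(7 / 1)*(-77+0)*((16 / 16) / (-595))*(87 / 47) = 25578 / 799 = 32.01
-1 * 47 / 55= -0.85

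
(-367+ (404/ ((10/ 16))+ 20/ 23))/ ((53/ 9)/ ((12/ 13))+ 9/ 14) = 24366636/ 610535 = 39.91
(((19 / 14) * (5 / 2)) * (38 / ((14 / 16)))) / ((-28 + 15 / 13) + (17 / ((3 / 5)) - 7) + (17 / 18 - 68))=-1689480 / 832069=-2.03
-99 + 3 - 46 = -142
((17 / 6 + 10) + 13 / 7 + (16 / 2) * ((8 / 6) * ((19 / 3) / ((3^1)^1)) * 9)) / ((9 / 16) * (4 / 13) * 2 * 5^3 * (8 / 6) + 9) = 2327 / 714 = 3.26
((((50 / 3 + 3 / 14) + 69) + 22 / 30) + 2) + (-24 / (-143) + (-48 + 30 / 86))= 17703997 / 430430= 41.13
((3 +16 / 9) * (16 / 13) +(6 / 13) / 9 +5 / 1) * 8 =10232 / 117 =87.45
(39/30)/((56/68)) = 221/140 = 1.58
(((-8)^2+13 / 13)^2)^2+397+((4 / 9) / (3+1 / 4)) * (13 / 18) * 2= 1445932798 / 81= 17851022.20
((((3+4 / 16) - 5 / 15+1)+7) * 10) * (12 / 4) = 327.50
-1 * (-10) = 10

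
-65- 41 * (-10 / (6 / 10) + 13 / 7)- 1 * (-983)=1525.19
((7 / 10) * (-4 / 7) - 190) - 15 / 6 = -192.90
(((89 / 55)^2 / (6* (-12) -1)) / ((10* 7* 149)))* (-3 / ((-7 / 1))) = -0.00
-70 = -70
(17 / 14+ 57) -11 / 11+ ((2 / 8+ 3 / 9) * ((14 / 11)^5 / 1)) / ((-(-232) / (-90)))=3691641099 / 65386706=56.46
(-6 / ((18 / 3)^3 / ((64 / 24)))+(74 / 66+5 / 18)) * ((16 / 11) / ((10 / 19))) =59812 / 16335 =3.66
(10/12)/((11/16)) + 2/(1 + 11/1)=91/66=1.38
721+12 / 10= 3611 / 5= 722.20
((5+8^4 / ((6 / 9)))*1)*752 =4624048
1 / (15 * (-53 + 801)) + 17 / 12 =3974 / 2805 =1.42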